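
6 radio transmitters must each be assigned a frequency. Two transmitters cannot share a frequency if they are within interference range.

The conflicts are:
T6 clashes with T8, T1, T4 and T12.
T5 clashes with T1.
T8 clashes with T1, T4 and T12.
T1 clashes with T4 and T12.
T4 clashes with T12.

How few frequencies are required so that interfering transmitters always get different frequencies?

T6, T8, T1, T4, T12 all conflict with each other, so at least 5 frequencies are needed.
Using 5 frequencies: T6=5, T5=2, T8=4, T1=1, T4=2, T12=3. Each listed conflict is separated.

5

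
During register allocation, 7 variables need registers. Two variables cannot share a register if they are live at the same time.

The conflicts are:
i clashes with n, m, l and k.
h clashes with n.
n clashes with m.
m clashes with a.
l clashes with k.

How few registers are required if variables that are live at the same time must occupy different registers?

3

i, n, m all conflict with each other, so at least 3 registers are needed.
3 registers suffice: register 1 → {i, h, a}; register 2 → {m, l}; register 3 → {n, k}. Each listed conflict is separated.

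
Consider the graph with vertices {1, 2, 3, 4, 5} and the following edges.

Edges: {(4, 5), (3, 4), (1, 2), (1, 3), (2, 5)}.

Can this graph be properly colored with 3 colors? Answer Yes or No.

Yes

The chromatic number is 3. The cycle 3-1-2-5-4-3 has odd length 5, so it cannot be 2-colored; at least 3 colors are needed.
3 colors suffice: 1=blue, 2=red, 3=red, 4=blue, 5=green.
That is already a proper 3-coloring.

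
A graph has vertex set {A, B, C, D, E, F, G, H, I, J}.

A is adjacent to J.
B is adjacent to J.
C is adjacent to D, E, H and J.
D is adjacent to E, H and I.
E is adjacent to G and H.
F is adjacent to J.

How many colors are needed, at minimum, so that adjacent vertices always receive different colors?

C, D, E, H are pairwise adjacent (a clique of size 4), so at least 4 colors are needed.
4 colors suffice: color 1 → {A, B, C, F, G, I}; color 2 → {E, J}; color 3 → {D}; color 4 → {H}. Each edge has distinct colors on its endpoints.

4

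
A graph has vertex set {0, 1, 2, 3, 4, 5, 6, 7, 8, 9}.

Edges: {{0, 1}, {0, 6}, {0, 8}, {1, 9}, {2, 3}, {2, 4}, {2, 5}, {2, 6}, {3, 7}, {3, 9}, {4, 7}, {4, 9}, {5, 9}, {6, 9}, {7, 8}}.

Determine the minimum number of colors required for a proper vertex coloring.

2

4 and 9 are adjacent, so at least 2 colors are needed.
A valid assignment using 2 colors: 0=red, 1=blue, 2=red, 3=blue, 4=blue, 5=blue, 6=blue, 7=red, 8=blue, 9=red. Every edge joins two different colors.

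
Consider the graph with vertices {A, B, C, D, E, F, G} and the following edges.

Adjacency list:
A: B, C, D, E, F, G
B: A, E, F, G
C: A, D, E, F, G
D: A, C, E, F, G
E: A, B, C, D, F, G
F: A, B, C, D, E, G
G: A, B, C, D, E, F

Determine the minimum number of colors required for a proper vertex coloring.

6

A, C, D, E, F, G are pairwise adjacent (a clique of size 6), so at least 6 colors are needed.
6 colors suffice: A=3, B=5, C=5, D=6, E=2, F=1, G=4. Every edge joins two different colors.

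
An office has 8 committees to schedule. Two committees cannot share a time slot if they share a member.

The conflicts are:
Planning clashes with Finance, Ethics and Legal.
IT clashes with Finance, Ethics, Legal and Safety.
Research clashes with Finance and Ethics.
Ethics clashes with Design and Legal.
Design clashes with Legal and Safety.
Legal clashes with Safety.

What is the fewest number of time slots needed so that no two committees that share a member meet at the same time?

3

Design, Legal, Safety are mutually in conflict, so at least 3 time slots are needed.
3 time slots suffice: time slot 1 → {Finance, Legal}; time slot 2 → {Ethics, Safety}; time slot 3 → {Planning, IT, Research, Design}. Each listed conflict is separated.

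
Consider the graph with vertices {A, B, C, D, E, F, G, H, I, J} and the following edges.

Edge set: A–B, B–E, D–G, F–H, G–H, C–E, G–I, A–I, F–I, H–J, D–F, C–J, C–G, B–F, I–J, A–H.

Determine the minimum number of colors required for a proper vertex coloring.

2

G and H are adjacent, so at least 2 colors are needed.
2 colors suffice: color red → {A, E, F, G, J}; color blue → {B, C, D, H, I}. No two adjacent vertices share a color.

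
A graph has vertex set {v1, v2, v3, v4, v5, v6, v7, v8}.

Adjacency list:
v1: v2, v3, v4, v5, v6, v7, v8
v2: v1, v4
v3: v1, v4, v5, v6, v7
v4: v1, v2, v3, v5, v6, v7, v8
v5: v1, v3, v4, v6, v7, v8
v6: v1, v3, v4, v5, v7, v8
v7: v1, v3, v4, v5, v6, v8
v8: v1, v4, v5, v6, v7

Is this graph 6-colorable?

The chromatic number is 6. v1, v4, v5, v6, v7, v8 are pairwise adjacent (a clique of size 6), so at least 6 colors are needed.
6 colors suffice: color 1 → {v1}; color 2 → {v4}; color 3 → {v2, v7}; color 4 → {v5}; color 5 → {v6}; color 6 → {v3, v8}.
That is already a proper 6-coloring.

Yes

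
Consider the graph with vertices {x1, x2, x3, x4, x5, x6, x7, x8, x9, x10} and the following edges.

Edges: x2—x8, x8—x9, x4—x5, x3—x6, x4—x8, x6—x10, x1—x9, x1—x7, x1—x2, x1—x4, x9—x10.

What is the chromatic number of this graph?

2

x1 and x4 are adjacent, so at least 2 colors are needed.
One proper 2-coloring: x1=1, x2=2, x3=1, x4=2, x5=1, x6=2, x7=2, x8=1, x9=2, x10=1. No two adjacent vertices share a color.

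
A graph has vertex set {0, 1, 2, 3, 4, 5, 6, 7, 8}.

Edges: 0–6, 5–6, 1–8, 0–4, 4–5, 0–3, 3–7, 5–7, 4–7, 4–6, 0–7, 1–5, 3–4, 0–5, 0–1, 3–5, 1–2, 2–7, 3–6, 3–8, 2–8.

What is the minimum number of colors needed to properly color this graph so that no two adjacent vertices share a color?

5

0, 3, 4, 5, 7 are mutually adjacent (a clique of size 5), so at least 5 colors are needed.
5 colors suffice: color red → {0, 8}; color blue → {2, 5}; color green → {1, 3}; color yellow → {6, 7}; color purple → {4}. Every edge joins two different colors.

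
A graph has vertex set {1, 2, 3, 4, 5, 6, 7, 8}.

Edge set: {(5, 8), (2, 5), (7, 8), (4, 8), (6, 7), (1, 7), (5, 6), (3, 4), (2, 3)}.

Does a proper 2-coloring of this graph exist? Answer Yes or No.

No

The cycle 5-8-4-3-2-5 has odd length 5, so it cannot be 2-colored; at least 3 colors are needed.
So 2 colors are not enough.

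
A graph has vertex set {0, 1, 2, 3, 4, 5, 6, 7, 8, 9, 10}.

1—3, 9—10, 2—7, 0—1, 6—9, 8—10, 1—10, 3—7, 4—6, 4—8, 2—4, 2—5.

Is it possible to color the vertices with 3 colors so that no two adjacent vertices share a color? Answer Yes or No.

The chromatic number is 3. The cycle 8-10-9-6-4-8 has odd length 5, so it cannot be 2-colored; at least 3 colors are needed.
A valid assignment using 3 colors: 0=blue, 1=red, 2=red, 3=green, 4=blue, 5=blue, 6=green, 7=blue, 8=red, 9=red, 10=blue.
That is already a proper 3-coloring.

Yes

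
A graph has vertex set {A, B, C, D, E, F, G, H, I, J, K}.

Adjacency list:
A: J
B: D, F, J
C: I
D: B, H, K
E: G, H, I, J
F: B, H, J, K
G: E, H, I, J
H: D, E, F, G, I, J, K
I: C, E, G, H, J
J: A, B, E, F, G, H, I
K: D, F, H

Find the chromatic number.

5

E, G, H, I, J are mutually adjacent (a clique of size 5), so at least 5 colors are needed.
5 colors suffice: color 1 → {A, B, C, H}; color 2 → {J, K}; color 3 → {D, F, I}; color 4 → {G}; color 5 → {E}. Each edge has distinct colors on its endpoints.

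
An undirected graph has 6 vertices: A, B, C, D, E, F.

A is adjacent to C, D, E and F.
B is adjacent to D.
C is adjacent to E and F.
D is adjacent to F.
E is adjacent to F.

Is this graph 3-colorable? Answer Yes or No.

A, C, E, F form a clique, so at least 4 colors are needed.
So 3 colors are not enough.

No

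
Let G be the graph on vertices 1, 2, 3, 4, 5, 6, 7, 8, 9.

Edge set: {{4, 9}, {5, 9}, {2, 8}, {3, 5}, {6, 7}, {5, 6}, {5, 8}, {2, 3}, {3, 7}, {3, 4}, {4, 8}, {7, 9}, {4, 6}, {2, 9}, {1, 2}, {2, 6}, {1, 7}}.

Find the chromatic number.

1 and 2 are adjacent, so at least 2 colors are needed.
2 colors suffice: color a → {2, 4, 5, 7}; color b → {1, 3, 6, 8, 9}. Every edge joins two different colors.

2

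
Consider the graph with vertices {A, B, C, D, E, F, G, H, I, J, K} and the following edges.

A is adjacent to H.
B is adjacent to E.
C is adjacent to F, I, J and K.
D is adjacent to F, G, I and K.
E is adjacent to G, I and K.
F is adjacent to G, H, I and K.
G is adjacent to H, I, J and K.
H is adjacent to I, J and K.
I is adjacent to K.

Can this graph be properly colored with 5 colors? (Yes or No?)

Yes

The chromatic number is 5. F, G, H, I, K are pairwise adjacent (a clique of size 5), so at least 5 colors are needed.
5 colors suffice: color 1 → {A, B, C, G}; color 2 → {J, K}; color 3 → {I}; color 4 → {E, F}; color 5 → {D, H}.
That is already a proper 5-coloring.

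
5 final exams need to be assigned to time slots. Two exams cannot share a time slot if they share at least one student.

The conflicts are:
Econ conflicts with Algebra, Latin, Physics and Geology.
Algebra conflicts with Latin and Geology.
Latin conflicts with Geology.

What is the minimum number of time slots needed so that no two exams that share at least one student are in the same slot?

Econ, Algebra, Latin, Geology are mutually in conflict, so at least 4 time slots are needed.
4 time slots suffice: time slot 1 → {Econ}; time slot 2 → {Latin, Physics}; time slot 3 → {Geology}; time slot 4 → {Algebra}. No two conflicting exams share a time slot.

4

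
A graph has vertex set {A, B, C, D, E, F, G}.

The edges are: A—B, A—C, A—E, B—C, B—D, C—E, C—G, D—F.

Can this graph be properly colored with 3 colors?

Yes

The chromatic number is 3. A, C, E are pairwise adjacent, so at least 3 colors are needed.
3 colors suffice: color 1 → {C, D}; color 2 → {A, F, G}; color 3 → {B, E}.
That is already a proper 3-coloring.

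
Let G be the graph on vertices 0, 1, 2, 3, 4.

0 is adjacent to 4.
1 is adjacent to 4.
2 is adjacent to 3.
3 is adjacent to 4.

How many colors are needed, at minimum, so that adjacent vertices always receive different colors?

2

3 and 4 are adjacent, so at least 2 colors are needed.
2 colors suffice: color a → {2, 4}; color b → {0, 1, 3}. No two adjacent vertices share a color.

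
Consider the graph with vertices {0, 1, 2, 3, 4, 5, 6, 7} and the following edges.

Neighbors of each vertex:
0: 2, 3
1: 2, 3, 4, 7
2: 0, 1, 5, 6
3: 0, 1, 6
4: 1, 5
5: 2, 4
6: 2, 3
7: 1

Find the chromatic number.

2

3 and 6 are adjacent, so at least 2 colors are needed.
One proper 2-coloring: 0=blue, 1=blue, 2=red, 3=red, 4=red, 5=blue, 6=blue, 7=red. No two adjacent vertices share a color.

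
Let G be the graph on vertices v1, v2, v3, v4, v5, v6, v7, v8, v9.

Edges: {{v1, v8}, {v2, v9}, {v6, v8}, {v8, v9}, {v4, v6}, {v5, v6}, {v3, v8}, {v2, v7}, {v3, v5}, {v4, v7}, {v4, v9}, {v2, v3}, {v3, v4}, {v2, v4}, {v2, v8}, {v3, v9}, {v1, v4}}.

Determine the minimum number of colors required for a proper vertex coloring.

v2, v3, v4, v9 form a clique, so at least 4 colors are needed.
4 colors suffice: v1=2, v2=3, v3=2, v4=1, v5=1, v6=2, v7=2, v8=1, v9=4. Each edge has distinct colors on its endpoints.

4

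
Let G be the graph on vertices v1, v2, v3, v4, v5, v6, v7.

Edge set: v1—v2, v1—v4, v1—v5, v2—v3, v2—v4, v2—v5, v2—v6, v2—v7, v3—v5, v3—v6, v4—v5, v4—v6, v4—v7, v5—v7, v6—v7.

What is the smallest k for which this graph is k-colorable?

4

v2, v4, v5, v7 form a clique, so at least 4 colors are needed.
One proper 4-coloring: v1=4, v2=1, v3=2, v4=2, v5=3, v6=3, v7=4. Each edge has distinct colors on its endpoints.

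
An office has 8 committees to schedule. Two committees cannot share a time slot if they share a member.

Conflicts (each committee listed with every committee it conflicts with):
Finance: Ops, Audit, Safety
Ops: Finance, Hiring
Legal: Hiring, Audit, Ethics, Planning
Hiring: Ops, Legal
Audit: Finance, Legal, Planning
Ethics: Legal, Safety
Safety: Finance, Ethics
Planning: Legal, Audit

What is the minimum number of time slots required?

3

Legal, Audit, Planning all conflict with each other, so at least 3 time slots are needed.
Using 3 time slots: Finance=1, Ops=3, Legal=1, Hiring=2, Audit=2, Ethics=3, Safety=2, Planning=3. No two conflicting committees share a time slot.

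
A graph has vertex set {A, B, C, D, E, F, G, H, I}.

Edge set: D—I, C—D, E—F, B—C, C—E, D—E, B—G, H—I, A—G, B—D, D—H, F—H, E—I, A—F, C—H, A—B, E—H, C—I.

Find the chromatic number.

C, D, E, H, I are pairwise adjacent (a clique of size 5), so at least 5 colors are needed.
One proper 5-coloring: A=3, B=1, C=4, D=2, E=1, F=2, G=2, H=3, I=5. Each edge has distinct colors on its endpoints.

5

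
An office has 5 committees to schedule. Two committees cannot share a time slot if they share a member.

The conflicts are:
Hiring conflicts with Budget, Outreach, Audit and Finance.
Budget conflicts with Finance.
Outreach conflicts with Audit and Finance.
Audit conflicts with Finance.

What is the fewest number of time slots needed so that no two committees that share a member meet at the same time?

Hiring, Outreach, Audit, Finance are mutually in conflict, so at least 4 time slots are needed.
Using 4 time slots: Hiring=2, Budget=3, Outreach=3, Audit=4, Finance=1. Each listed conflict is separated.

4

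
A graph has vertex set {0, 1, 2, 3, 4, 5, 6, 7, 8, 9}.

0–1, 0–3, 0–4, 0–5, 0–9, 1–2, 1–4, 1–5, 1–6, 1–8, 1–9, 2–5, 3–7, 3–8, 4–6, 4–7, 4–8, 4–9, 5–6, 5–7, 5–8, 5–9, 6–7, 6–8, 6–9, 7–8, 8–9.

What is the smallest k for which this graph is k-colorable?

5

1, 4, 6, 8, 9 are mutually adjacent (a clique of size 5), so at least 5 colors are needed.
One proper 5-coloring: 0=green, 1=red, 2=green, 3=blue, 4=blue, 5=blue, 6=yellow, 7=red, 8=green, 9=purple. No two adjacent vertices share a color.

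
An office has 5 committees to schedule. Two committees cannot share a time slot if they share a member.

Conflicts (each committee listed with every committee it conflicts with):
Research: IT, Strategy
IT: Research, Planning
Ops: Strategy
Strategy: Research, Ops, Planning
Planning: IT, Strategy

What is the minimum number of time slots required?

Ops and Strategy conflict, so at least 2 time slots are needed.
2 time slots suffice: time slot 1 → {IT, Strategy}; time slot 2 → {Research, Ops, Planning}. Each listed conflict is separated.

2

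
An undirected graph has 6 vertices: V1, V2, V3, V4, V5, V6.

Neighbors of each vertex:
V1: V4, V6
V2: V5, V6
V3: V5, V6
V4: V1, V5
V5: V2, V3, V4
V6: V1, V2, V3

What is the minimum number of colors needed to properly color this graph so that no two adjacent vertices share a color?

3

The cycle V6-V1-V4-V5-V2-V6 has odd length 5, so it cannot be 2-colored; at least 3 colors are needed.
3 colors suffice: color red → {V5, V6}; color blue → {V2, V3, V4}; color green → {V1}. No two adjacent vertices share a color.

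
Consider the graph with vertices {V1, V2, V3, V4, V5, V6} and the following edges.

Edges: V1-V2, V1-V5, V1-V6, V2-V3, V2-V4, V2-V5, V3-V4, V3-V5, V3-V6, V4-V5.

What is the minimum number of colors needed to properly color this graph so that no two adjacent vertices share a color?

V2, V3, V4, V5 are pairwise adjacent (a clique of size 4), so at least 4 colors are needed.
One proper 4-coloring: V1=R, V2=G, V3=R, V4=Y, V5=B, V6=B. No two adjacent vertices share a color.

4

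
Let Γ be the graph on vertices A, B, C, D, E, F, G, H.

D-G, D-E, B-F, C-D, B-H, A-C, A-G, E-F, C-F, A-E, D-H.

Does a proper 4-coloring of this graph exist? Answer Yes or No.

Yes

The chromatic number is 3. The cycle F-C-D-H-B-F has odd length 5, so it cannot be 2-colored; at least 3 colors are needed.
One proper 3-coloring: A=1, B=2, C=2, D=1, E=2, F=1, G=2, H=3.
Since 4 ≥ 3, a proper 4-coloring certainly exists.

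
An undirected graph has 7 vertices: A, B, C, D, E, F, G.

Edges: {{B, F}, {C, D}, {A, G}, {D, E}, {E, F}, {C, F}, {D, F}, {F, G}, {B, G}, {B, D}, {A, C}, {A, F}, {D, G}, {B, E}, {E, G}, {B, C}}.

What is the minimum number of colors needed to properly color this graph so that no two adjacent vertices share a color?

B, D, E, F, G are pairwise adjacent (a clique of size 5), so at least 5 colors are needed.
One proper 5-coloring: A=blue, B=blue, C=yellow, D=green, E=purple, F=red, G=yellow. Each edge has distinct colors on its endpoints.

5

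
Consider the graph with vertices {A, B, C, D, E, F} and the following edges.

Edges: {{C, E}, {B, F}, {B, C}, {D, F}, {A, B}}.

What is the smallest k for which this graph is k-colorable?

2

A and B are adjacent, so at least 2 colors are needed.
2 colors suffice: color 1 → {B, D, E}; color 2 → {A, C, F}. Every edge joins two different colors.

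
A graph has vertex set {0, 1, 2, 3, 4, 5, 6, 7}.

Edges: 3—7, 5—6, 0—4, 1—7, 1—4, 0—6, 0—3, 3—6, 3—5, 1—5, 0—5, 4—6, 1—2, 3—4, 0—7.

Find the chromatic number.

4

0, 3, 5, 6 are mutually adjacent (a clique of size 4), so at least 4 colors are needed.
4 colors suffice: color a → {1, 3}; color b → {0, 2}; color c → {4, 5, 7}; color d → {6}. No two adjacent vertices share a color.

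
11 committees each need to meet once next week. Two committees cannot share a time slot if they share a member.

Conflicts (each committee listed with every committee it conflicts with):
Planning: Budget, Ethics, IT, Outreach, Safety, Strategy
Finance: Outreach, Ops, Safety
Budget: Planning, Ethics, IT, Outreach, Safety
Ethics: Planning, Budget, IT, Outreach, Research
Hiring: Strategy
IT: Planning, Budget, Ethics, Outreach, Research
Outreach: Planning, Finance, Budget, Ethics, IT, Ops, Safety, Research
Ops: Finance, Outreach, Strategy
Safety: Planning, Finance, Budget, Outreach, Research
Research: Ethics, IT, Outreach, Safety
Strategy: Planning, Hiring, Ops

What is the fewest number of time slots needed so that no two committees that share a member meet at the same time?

Planning, Budget, Ethics, IT, Outreach pairwise conflict, so at least 5 time slots are needed.
A valid assignment using 5 time slots: Planning=2, Finance=3, Budget=3, Ethics=4, Hiring=2, IT=5, Outreach=1, Ops=2, Safety=4, Research=2, Strategy=1. No two conflicting committees share a time slot.

5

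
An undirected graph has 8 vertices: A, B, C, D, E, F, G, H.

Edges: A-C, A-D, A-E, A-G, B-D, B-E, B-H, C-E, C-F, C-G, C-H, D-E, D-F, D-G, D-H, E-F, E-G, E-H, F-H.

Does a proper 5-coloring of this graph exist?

Yes

The chromatic number is 4. D, E, F, H form a clique, so at least 4 colors are needed.
A valid assignment using 4 colors: A=3, B=4, C=2, D=2, E=1, F=4, G=4, H=3.
Since 5 ≥ 4, a proper 5-coloring certainly exists.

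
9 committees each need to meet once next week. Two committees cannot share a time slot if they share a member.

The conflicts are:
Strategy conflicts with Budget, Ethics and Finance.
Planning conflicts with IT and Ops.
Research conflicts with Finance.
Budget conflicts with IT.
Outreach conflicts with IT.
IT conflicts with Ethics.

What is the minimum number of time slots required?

2

Planning and Ops conflict, so at least 2 time slots are needed.
2 time slots suffice: time slot 1 → {Strategy, Research, IT, Ops}; time slot 2 → {Planning, Budget, Outreach, Ethics, Finance}. No two conflicting committees share a time slot.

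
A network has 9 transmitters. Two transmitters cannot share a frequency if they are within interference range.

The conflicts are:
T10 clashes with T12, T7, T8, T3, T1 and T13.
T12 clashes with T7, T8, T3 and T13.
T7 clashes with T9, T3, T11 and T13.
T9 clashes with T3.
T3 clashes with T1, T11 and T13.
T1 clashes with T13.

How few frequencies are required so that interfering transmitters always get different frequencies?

T10, T12, T7, T3, T13 pairwise conflict, so at least 5 frequencies are needed.
5 frequencies suffice: frequency 1 → {T8, T3}; frequency 2 → {T7, T1}; frequency 3 → {T10, T9, T11}; frequency 4 → {T12}; frequency 5 → {T13}. No two conflicting transmitters share a frequency.

5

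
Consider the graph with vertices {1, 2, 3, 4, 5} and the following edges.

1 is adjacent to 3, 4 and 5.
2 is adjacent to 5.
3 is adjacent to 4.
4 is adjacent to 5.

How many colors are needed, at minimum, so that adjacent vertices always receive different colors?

3

1, 4, 5 form a triangle, so at least 3 colors are needed.
3 colors suffice: color a → {3, 5}; color b → {1, 2}; color c → {4}. Each edge has distinct colors on its endpoints.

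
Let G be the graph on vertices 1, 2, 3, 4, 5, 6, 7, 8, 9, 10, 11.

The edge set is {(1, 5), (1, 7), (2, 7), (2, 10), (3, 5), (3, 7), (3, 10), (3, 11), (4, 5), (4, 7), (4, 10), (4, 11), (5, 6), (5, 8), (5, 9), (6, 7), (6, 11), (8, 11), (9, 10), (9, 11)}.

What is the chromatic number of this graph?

1 and 5 are adjacent, so at least 2 colors are needed.
2 colors suffice: color red → {5, 7, 10, 11}; color blue → {1, 2, 3, 4, 6, 8, 9}. Every edge joins two different colors.

2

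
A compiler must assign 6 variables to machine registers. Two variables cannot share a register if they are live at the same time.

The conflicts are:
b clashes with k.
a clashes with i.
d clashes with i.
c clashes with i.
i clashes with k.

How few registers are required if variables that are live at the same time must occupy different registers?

a and i conflict, so at least 2 registers are needed.
2 registers suffice: register 1 → {b, i}; register 2 → {a, d, c, k}. Each listed conflict is separated.

2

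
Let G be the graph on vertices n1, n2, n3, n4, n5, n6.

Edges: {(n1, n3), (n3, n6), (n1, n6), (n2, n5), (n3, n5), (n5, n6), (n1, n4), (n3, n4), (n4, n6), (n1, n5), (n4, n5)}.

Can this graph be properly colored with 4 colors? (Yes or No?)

No

n1, n3, n4, n5, n6 are pairwise adjacent (a clique of size 5), so at least 5 colors are needed.
So 4 colors are not enough.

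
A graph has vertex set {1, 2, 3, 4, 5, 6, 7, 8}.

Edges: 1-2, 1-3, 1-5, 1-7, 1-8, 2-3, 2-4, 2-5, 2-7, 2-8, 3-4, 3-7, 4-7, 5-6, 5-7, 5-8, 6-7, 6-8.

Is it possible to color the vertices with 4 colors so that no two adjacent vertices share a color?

Yes

The chromatic number is 4. 1, 2, 5, 8 are mutually adjacent (a clique of size 4), so at least 4 colors are needed.
A valid assignment using 4 colors: 1=yellow, 2=red, 3=green, 4=yellow, 5=green, 6=red, 7=blue, 8=blue.
That is already a proper 4-coloring.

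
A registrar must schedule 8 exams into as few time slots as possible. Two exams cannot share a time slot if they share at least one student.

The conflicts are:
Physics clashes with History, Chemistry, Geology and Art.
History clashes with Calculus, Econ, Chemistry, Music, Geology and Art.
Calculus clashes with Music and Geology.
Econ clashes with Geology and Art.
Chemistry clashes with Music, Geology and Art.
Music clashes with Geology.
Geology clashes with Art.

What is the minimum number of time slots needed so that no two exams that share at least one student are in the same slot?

Physics, History, Chemistry, Geology, Art pairwise conflict, so at least 5 time slots are needed.
5 time slots suffice: time slot 1 → {Geology}; time slot 2 → {History}; time slot 3 → {Music, Art}; time slot 4 → {Calculus, Econ, Chemistry}; time slot 5 → {Physics}. Each listed conflict is separated.

5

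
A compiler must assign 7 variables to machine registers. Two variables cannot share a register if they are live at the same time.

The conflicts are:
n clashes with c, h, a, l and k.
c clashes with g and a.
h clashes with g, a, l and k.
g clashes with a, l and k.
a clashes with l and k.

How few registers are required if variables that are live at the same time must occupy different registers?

4

n, h, a, k are mutually in conflict, so at least 4 registers are needed.
4 registers suffice: n=3, c=2, h=2, g=3, a=1, l=4, k=4. No two conflicting variables share a register.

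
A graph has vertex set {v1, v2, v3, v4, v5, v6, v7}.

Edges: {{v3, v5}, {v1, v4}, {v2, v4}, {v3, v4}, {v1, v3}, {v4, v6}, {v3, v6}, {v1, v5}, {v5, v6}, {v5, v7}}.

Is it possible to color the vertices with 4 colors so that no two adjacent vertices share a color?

The chromatic number is 3. v1, v3, v5 form a triangle, so at least 3 colors are needed.
3 colors suffice: v1=3, v2=2, v3=2, v4=1, v5=1, v6=3, v7=2.
Since 4 ≥ 3, a proper 4-coloring certainly exists.

Yes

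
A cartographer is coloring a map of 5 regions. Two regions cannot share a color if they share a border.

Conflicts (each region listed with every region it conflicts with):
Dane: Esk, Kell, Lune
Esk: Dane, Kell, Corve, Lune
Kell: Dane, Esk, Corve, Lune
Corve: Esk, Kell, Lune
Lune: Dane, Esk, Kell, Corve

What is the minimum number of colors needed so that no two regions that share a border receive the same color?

4

Esk, Kell, Corve, Lune pairwise conflict, so at least 4 colors are needed.
4 colors suffice: color 1 → {Lune}; color 2 → {Kell}; color 3 → {Esk}; color 4 → {Dane, Corve}. No two conflicting regions share a color.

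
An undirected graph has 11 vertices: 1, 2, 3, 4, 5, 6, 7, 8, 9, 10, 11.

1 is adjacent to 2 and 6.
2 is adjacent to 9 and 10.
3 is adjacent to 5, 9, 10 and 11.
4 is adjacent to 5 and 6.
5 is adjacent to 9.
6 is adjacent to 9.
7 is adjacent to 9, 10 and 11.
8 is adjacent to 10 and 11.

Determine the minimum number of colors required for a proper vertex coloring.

3

3, 5, 9 form a triangle, so at least 3 colors are needed.
A valid assignment using 3 colors: 1=a, 2=b, 3=b, 4=a, 5=c, 6=b, 7=b, 8=b, 9=a, 10=a, 11=a. Every edge joins two different colors.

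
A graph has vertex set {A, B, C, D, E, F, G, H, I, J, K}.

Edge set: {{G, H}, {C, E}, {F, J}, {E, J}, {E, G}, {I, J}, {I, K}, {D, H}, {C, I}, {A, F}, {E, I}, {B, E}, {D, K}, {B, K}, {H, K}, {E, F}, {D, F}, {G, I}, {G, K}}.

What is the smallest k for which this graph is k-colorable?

3

D, H, K are pairwise adjacent, so at least 3 colors are needed.
3 colors suffice: color 1 → {A, E, K}; color 2 → {B, F, H, I}; color 3 → {C, D, G, J}. Every edge joins two different colors.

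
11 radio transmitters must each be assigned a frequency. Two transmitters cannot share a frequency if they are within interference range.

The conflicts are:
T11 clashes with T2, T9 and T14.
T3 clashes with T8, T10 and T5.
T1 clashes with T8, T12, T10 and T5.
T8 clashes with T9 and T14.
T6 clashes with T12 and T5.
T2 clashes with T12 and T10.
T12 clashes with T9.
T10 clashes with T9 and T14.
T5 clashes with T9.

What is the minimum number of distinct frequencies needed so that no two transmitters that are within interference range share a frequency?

T11 and T9 conflict, so at least 2 frequencies are needed.
2 frequencies suffice: frequency 1 → {T3, T1, T6, T2, T9, T14}; frequency 2 → {T11, T8, T12, T10, T5}. Every pair that conflicts lands in different frequencies.

2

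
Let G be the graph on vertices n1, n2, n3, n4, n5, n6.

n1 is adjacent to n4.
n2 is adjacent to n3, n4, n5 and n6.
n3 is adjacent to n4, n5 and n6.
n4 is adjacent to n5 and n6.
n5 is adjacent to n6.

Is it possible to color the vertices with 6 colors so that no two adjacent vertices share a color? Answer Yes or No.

The chromatic number is 5. n2, n3, n4, n5, n6 form a clique, so at least 5 colors are needed.
5 colors suffice: n1=2, n2=2, n3=4, n4=1, n5=3, n6=5.
Since 6 ≥ 5, a proper 6-coloring certainly exists.

Yes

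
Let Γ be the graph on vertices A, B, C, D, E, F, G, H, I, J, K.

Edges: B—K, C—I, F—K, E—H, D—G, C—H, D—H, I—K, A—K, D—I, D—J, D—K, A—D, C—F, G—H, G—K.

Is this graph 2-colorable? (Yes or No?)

No

A, D, K are pairwise adjacent, so at least 3 colors are needed.
So 2 colors are not enough.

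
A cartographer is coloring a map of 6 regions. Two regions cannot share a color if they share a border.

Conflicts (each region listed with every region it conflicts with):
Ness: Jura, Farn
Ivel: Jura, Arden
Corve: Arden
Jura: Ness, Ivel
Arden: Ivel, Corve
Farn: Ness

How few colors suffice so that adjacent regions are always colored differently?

Ness and Jura conflict, so at least 2 colors are needed.
2 colors suffice: color 1 → {Jura, Arden, Farn}; color 2 → {Ness, Ivel, Corve}. Each listed conflict is separated.

2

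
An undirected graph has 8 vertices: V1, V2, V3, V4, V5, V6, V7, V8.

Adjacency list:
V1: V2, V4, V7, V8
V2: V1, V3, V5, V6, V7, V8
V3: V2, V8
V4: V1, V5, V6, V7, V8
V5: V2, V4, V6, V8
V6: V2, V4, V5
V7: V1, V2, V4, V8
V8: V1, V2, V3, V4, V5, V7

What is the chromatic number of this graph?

V1, V2, V7, V8 are pairwise adjacent (a clique of size 4), so at least 4 colors are needed.
One proper 4-coloring: V1=green, V2=red, V3=green, V4=red, V5=green, V6=blue, V7=yellow, V8=blue. Every edge joins two different colors.

4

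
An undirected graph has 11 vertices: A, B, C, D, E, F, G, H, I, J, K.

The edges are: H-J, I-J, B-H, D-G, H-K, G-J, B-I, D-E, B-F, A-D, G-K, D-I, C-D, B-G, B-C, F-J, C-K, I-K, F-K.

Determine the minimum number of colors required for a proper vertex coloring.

2

C and D are adjacent, so at least 2 colors are needed.
2 colors suffice: A=2, B=1, C=2, D=1, E=2, F=2, G=2, H=2, I=2, J=1, K=1. Every edge joins two different colors.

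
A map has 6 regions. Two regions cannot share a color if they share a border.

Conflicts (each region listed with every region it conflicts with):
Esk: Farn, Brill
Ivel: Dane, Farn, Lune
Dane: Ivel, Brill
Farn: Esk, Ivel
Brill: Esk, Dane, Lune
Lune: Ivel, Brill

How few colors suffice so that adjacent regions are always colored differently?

3

The cycle Farn-Esk-Brill-Lune-Ivel-Farn has odd length 5, so it cannot be 2-colored; at least 3 colors are needed.
3 colors suffice: color 1 → {Ivel, Brill}; color 2 → {Dane, Farn, Lune}; color 3 → {Esk}. Each listed conflict is separated.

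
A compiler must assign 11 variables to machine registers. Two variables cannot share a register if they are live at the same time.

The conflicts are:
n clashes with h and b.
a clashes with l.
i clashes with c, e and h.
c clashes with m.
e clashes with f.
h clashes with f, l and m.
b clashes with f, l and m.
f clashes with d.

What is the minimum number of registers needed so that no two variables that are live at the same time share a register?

2

n and b conflict, so at least 2 registers are needed.
A valid assignment using 2 registers: n=2, a=1, i=2, c=1, e=1, h=1, b=1, f=2, d=1, l=2, m=2. Every pair that conflicts lands in different registers.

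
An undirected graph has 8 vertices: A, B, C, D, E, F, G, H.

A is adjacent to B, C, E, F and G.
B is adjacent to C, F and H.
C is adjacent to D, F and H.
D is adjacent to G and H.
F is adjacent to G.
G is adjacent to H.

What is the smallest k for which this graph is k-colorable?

4

A, B, C, F form a clique, so at least 4 colors are needed.
4 colors suffice: color 1 → {C, E, G}; color 2 → {A, H}; color 3 → {D, F}; color 4 → {B}. Every edge joins two different colors.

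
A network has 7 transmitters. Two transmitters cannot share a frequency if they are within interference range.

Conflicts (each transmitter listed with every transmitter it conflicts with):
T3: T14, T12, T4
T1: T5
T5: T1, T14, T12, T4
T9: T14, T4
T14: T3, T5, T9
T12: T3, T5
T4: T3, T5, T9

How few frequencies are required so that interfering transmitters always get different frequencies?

T3 and T4 conflict, so at least 2 frequencies are needed.
2 frequencies suffice: T3=1, T1=2, T5=1, T9=1, T14=2, T12=2, T4=2. Every pair that conflicts lands in different frequencies.

2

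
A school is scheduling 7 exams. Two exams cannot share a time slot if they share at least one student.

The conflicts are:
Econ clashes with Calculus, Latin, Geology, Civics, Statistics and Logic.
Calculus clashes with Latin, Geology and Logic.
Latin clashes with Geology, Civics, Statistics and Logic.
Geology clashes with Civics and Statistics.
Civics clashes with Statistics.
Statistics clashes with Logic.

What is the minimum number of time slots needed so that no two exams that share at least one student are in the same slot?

Econ, Latin, Geology, Civics, Statistics all conflict with each other, so at least 5 time slots are needed.
5 time slots suffice: time slot 1 → {Econ}; time slot 2 → {Latin}; time slot 3 → {Geology, Logic}; time slot 4 → {Calculus, Statistics}; time slot 5 → {Civics}. Every pair that conflicts lands in different time slots.

5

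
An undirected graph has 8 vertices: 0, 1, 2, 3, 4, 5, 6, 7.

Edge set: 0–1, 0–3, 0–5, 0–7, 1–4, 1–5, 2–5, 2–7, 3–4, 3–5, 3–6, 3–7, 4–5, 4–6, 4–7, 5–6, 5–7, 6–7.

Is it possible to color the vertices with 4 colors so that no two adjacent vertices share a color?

3, 4, 5, 6, 7 are pairwise adjacent (a clique of size 5), so at least 5 colors are needed.
So 4 colors are not enough.

No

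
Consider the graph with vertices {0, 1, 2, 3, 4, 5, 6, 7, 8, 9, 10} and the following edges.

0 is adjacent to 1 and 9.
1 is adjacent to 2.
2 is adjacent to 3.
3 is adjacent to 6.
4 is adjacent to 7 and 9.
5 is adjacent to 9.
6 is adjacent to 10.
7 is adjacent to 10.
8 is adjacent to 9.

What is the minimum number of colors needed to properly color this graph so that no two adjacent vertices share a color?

The cycle 3-2-1-0-9-4-7-10-6-3 has odd length 9, so it cannot be 2-colored; at least 3 colors are needed.
One proper 3-coloring: 0=b, 1=a, 2=b, 3=a, 4=b, 5=b, 6=b, 7=a, 8=b, 9=a, 10=c. No two adjacent vertices share a color.

3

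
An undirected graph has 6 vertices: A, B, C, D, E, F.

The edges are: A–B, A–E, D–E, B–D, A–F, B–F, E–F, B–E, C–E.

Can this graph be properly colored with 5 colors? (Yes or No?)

The chromatic number is 4. A, B, E, F are pairwise adjacent (a clique of size 4), so at least 4 colors are needed.
4 colors suffice: A=3, B=2, C=2, D=3, E=1, F=4.
Since 5 ≥ 4, a proper 5-coloring certainly exists.

Yes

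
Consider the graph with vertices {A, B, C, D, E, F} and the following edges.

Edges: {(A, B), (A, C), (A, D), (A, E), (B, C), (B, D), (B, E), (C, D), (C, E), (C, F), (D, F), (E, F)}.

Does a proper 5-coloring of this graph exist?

The chromatic number is 4. A, B, C, D are mutually adjacent (a clique of size 4), so at least 4 colors are needed.
4 colors suffice: color 1 → {C}; color 2 → {B, F}; color 3 → {D, E}; color 4 → {A}.
Since 5 ≥ 4, a proper 5-coloring certainly exists.

Yes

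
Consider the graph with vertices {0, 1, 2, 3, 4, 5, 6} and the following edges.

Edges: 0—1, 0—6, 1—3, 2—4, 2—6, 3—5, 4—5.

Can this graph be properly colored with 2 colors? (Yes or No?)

No

The cycle 2-6-0-1-3-5-4-2 has odd length 7, so it cannot be 2-colored; at least 3 colors are needed.
So 2 colors are not enough.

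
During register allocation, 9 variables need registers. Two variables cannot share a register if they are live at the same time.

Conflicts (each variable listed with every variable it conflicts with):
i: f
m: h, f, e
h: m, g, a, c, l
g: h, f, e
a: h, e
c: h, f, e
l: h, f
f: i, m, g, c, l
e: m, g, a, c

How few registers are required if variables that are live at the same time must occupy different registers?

g and f conflict, so at least 2 registers are needed.
2 registers suffice: register 1 → {h, f, e}; register 2 → {i, m, g, a, c, l}. No two conflicting variables share a register.

2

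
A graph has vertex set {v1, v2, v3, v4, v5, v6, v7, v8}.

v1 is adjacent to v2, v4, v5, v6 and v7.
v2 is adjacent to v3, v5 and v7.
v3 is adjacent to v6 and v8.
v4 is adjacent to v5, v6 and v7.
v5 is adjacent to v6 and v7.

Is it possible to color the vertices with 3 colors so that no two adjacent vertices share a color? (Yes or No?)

v1, v2, v5, v7 are pairwise adjacent (a clique of size 4), so at least 4 colors are needed.
So 3 colors are not enough.

No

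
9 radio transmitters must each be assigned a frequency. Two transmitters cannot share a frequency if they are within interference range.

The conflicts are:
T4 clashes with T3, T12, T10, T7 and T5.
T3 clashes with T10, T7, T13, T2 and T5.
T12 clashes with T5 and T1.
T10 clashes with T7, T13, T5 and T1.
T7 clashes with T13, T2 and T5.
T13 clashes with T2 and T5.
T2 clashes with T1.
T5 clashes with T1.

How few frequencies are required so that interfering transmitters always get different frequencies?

T3, T10, T7, T13, T5 all conflict with each other, so at least 5 frequencies are needed.
5 frequencies suffice: frequency 1 → {T2, T5}; frequency 2 → {T3, T1}; frequency 3 → {T12, T7}; frequency 4 → {T10}; frequency 5 → {T4, T13}. Every pair that conflicts lands in different frequencies.

5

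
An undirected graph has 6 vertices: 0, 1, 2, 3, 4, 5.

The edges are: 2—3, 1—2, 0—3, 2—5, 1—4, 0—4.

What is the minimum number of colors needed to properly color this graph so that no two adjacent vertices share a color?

The cycle 1-2-3-0-4-1 has odd length 5, so it cannot be 2-colored; at least 3 colors are needed.
A valid assignment using 3 colors: 0=red, 1=blue, 2=red, 3=blue, 4=green, 5=blue. No two adjacent vertices share a color.

3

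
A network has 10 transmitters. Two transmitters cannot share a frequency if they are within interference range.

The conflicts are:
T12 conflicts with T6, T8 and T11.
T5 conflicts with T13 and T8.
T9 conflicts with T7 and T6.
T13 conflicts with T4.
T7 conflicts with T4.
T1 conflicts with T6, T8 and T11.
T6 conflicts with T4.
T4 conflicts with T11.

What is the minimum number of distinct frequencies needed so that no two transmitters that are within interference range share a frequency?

2

T12 and T6 conflict, so at least 2 frequencies are needed.
A valid assignment using 2 frequencies: T12=2, T5=2, T9=2, T13=1, T7=1, T1=2, T6=1, T4=2, T8=1, T11=1. Each listed conflict is separated.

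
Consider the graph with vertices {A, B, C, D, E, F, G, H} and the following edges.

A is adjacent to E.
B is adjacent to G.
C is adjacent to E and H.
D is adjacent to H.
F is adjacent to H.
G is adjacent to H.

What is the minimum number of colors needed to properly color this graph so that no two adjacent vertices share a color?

C and H are adjacent, so at least 2 colors are needed.
2 colors suffice: color 1 → {B, E, H}; color 2 → {A, C, D, F, G}. Each edge has distinct colors on its endpoints.

2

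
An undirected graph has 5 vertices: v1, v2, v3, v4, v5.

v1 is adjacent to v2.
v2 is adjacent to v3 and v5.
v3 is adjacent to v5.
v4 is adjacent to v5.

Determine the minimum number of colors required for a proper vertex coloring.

v2, v3, v5 form a triangle, so at least 3 colors are needed.
One proper 3-coloring: v1=1, v2=2, v3=3, v4=2, v5=1. Every edge joins two different colors.

3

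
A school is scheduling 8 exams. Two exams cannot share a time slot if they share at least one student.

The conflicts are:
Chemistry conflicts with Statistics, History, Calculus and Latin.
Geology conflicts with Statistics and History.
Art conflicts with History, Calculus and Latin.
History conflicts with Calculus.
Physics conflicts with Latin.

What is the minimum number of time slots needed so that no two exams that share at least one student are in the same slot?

3

Chemistry, History, Calculus pairwise conflict, so at least 3 time slots are needed.
3 time slots suffice: time slot 1 → {Statistics, History, Latin}; time slot 2 → {Chemistry, Geology, Art, Physics}; time slot 3 → {Calculus}. Every pair that conflicts lands in different time slots.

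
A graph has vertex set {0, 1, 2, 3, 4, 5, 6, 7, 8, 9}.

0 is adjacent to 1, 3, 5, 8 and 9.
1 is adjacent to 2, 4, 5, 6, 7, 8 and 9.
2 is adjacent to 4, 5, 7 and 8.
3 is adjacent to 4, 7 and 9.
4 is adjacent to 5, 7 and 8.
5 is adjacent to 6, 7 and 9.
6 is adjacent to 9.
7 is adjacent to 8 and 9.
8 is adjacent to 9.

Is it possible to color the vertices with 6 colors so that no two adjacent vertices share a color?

The chromatic number is 5. 1, 2, 4, 7, 8 are pairwise adjacent (a clique of size 5), so at least 5 colors are needed.
5 colors suffice: 0=yellow, 1=red, 2=purple, 3=red, 4=green, 5=blue, 6=yellow, 7=yellow, 8=blue, 9=green.
Since 6 ≥ 5, a proper 6-coloring certainly exists.

Yes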